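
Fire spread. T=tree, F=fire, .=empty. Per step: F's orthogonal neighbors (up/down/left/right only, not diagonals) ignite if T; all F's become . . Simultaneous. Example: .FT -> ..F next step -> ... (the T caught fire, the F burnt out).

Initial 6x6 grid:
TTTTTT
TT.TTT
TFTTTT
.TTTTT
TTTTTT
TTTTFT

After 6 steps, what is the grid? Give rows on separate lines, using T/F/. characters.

Step 1: 7 trees catch fire, 2 burn out
  TTTTTT
  TF.TTT
  F.FTTT
  .FTTTT
  TTTTFT
  TTTF.F
Step 2: 9 trees catch fire, 7 burn out
  TFTTTT
  F..TTT
  ...FTT
  ..FTFT
  TFTF.F
  TTF...
Step 3: 9 trees catch fire, 9 burn out
  F.FTTT
  ...FTT
  ....FT
  ...F.F
  F.F...
  TF....
Step 4: 4 trees catch fire, 9 burn out
  ...FTT
  ....FT
  .....F
  ......
  ......
  F.....
Step 5: 2 trees catch fire, 4 burn out
  ....FT
  .....F
  ......
  ......
  ......
  ......
Step 6: 1 trees catch fire, 2 burn out
  .....F
  ......
  ......
  ......
  ......
  ......

.....F
......
......
......
......
......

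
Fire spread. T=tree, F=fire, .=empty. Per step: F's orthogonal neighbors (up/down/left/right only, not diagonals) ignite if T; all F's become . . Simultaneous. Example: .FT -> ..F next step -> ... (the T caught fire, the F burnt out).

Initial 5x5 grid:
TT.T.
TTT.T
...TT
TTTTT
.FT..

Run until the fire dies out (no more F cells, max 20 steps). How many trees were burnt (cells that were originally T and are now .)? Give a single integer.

Step 1: +2 fires, +1 burnt (F count now 2)
Step 2: +2 fires, +2 burnt (F count now 2)
Step 3: +1 fires, +2 burnt (F count now 1)
Step 4: +2 fires, +1 burnt (F count now 2)
Step 5: +1 fires, +2 burnt (F count now 1)
Step 6: +1 fires, +1 burnt (F count now 1)
Step 7: +0 fires, +1 burnt (F count now 0)
Fire out after step 7
Initially T: 15, now '.': 19
Total burnt (originally-T cells now '.'): 9

Answer: 9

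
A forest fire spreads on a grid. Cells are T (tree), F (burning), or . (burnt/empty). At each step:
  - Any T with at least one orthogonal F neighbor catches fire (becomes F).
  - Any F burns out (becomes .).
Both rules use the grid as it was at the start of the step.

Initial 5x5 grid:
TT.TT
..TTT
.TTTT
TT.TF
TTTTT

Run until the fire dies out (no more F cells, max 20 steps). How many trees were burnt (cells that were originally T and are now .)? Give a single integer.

Step 1: +3 fires, +1 burnt (F count now 3)
Step 2: +3 fires, +3 burnt (F count now 3)
Step 3: +4 fires, +3 burnt (F count now 4)
Step 4: +4 fires, +4 burnt (F count now 4)
Step 5: +2 fires, +4 burnt (F count now 2)
Step 6: +1 fires, +2 burnt (F count now 1)
Step 7: +0 fires, +1 burnt (F count now 0)
Fire out after step 7
Initially T: 19, now '.': 23
Total burnt (originally-T cells now '.'): 17

Answer: 17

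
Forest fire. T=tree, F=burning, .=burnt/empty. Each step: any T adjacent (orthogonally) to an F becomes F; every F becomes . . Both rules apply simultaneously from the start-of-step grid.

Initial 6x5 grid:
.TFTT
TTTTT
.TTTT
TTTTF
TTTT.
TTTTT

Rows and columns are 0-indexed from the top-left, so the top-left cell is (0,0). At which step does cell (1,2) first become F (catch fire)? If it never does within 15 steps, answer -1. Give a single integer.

Step 1: cell (1,2)='F' (+5 fires, +2 burnt)
  -> target ignites at step 1
Step 2: cell (1,2)='.' (+8 fires, +5 burnt)
Step 3: cell (1,2)='.' (+5 fires, +8 burnt)
Step 4: cell (1,2)='.' (+4 fires, +5 burnt)
Step 5: cell (1,2)='.' (+2 fires, +4 burnt)
Step 6: cell (1,2)='.' (+1 fires, +2 burnt)
Step 7: cell (1,2)='.' (+0 fires, +1 burnt)
  fire out at step 7

1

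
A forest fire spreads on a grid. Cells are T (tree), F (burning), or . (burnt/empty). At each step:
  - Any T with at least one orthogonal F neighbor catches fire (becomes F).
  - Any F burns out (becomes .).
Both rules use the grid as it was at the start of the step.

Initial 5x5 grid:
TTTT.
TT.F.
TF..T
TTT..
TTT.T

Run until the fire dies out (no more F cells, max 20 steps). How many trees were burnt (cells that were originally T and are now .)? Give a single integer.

Answer: 13

Derivation:
Step 1: +4 fires, +2 burnt (F count now 4)
Step 2: +6 fires, +4 burnt (F count now 6)
Step 3: +3 fires, +6 burnt (F count now 3)
Step 4: +0 fires, +3 burnt (F count now 0)
Fire out after step 4
Initially T: 15, now '.': 23
Total burnt (originally-T cells now '.'): 13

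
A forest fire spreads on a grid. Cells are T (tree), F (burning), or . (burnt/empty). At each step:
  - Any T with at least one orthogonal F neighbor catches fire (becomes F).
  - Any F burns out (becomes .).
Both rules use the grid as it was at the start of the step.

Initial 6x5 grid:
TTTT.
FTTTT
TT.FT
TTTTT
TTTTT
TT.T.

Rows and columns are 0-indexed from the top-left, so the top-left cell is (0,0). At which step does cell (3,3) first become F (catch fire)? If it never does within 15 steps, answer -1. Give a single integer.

Step 1: cell (3,3)='F' (+6 fires, +2 burnt)
  -> target ignites at step 1
Step 2: cell (3,3)='.' (+9 fires, +6 burnt)
Step 3: cell (3,3)='.' (+6 fires, +9 burnt)
Step 4: cell (3,3)='.' (+2 fires, +6 burnt)
Step 5: cell (3,3)='.' (+1 fires, +2 burnt)
Step 6: cell (3,3)='.' (+0 fires, +1 burnt)
  fire out at step 6

1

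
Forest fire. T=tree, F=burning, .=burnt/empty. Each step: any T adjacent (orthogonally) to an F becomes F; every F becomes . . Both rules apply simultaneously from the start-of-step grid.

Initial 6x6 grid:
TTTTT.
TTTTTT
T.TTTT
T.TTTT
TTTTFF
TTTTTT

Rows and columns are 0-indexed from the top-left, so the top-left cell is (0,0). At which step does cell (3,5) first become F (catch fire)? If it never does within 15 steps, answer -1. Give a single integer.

Step 1: cell (3,5)='F' (+5 fires, +2 burnt)
  -> target ignites at step 1
Step 2: cell (3,5)='.' (+5 fires, +5 burnt)
Step 3: cell (3,5)='.' (+6 fires, +5 burnt)
Step 4: cell (3,5)='.' (+5 fires, +6 burnt)
Step 5: cell (3,5)='.' (+4 fires, +5 burnt)
Step 6: cell (3,5)='.' (+3 fires, +4 burnt)
Step 7: cell (3,5)='.' (+2 fires, +3 burnt)
Step 8: cell (3,5)='.' (+1 fires, +2 burnt)
Step 9: cell (3,5)='.' (+0 fires, +1 burnt)
  fire out at step 9

1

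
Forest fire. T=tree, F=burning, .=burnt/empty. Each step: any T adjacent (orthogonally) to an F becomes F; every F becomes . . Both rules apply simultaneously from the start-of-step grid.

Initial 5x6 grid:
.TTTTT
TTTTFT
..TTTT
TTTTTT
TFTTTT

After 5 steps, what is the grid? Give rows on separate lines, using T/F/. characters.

Step 1: 7 trees catch fire, 2 burn out
  .TTTFT
  TTTF.F
  ..TTFT
  TFTTTT
  F.FTTT
Step 2: 9 trees catch fire, 7 burn out
  .TTF.F
  TTF...
  ..TF.F
  F.FTFT
  ...FTT
Step 3: 6 trees catch fire, 9 burn out
  .TF...
  TF....
  ..F...
  ...F.F
  ....FT
Step 4: 3 trees catch fire, 6 burn out
  .F....
  F.....
  ......
  ......
  .....F
Step 5: 0 trees catch fire, 3 burn out
  ......
  ......
  ......
  ......
  ......

......
......
......
......
......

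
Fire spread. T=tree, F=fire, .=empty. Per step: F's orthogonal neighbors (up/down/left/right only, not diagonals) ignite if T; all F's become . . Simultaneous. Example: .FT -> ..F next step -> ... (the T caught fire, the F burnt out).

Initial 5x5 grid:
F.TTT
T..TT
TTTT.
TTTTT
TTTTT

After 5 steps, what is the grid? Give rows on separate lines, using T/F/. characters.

Step 1: 1 trees catch fire, 1 burn out
  ..TTT
  F..TT
  TTTT.
  TTTTT
  TTTTT
Step 2: 1 trees catch fire, 1 burn out
  ..TTT
  ...TT
  FTTT.
  TTTTT
  TTTTT
Step 3: 2 trees catch fire, 1 burn out
  ..TTT
  ...TT
  .FTT.
  FTTTT
  TTTTT
Step 4: 3 trees catch fire, 2 burn out
  ..TTT
  ...TT
  ..FT.
  .FTTT
  FTTTT
Step 5: 3 trees catch fire, 3 burn out
  ..TTT
  ...TT
  ...F.
  ..FTT
  .FTTT

..TTT
...TT
...F.
..FTT
.FTTT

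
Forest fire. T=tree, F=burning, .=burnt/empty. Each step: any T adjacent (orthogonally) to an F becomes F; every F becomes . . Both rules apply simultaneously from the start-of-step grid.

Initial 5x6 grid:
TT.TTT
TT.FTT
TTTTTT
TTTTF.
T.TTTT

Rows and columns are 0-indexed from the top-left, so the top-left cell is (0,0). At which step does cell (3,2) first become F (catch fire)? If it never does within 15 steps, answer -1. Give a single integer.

Step 1: cell (3,2)='T' (+6 fires, +2 burnt)
Step 2: cell (3,2)='F' (+7 fires, +6 burnt)
  -> target ignites at step 2
Step 3: cell (3,2)='.' (+4 fires, +7 burnt)
Step 4: cell (3,2)='.' (+3 fires, +4 burnt)
Step 5: cell (3,2)='.' (+3 fires, +3 burnt)
Step 6: cell (3,2)='.' (+1 fires, +3 burnt)
Step 7: cell (3,2)='.' (+0 fires, +1 burnt)
  fire out at step 7

2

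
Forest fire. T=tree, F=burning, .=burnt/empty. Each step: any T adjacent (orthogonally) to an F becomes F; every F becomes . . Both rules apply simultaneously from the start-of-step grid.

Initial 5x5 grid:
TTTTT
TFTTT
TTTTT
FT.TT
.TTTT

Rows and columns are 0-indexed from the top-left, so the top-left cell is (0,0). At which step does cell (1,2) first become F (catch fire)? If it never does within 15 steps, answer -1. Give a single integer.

Step 1: cell (1,2)='F' (+6 fires, +2 burnt)
  -> target ignites at step 1
Step 2: cell (1,2)='.' (+5 fires, +6 burnt)
Step 3: cell (1,2)='.' (+4 fires, +5 burnt)
Step 4: cell (1,2)='.' (+4 fires, +4 burnt)
Step 5: cell (1,2)='.' (+2 fires, +4 burnt)
Step 6: cell (1,2)='.' (+0 fires, +2 burnt)
  fire out at step 6

1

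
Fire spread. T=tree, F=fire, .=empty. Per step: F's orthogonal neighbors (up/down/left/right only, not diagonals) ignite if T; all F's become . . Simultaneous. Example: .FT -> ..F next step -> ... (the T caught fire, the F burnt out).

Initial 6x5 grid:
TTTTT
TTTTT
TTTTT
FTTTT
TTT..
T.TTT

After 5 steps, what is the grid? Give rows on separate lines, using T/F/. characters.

Step 1: 3 trees catch fire, 1 burn out
  TTTTT
  TTTTT
  FTTTT
  .FTTT
  FTT..
  T.TTT
Step 2: 5 trees catch fire, 3 burn out
  TTTTT
  FTTTT
  .FTTT
  ..FTT
  .FT..
  F.TTT
Step 3: 5 trees catch fire, 5 burn out
  FTTTT
  .FTTT
  ..FTT
  ...FT
  ..F..
  ..TTT
Step 4: 5 trees catch fire, 5 burn out
  .FTTT
  ..FTT
  ...FT
  ....F
  .....
  ..FTT
Step 5: 4 trees catch fire, 5 burn out
  ..FTT
  ...FT
  ....F
  .....
  .....
  ...FT

..FTT
...FT
....F
.....
.....
...FT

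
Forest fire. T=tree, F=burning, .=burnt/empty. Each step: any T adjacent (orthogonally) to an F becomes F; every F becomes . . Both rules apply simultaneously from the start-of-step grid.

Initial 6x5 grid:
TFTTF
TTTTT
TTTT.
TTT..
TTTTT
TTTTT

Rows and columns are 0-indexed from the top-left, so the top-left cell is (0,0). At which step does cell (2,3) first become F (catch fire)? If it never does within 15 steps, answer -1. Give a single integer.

Step 1: cell (2,3)='T' (+5 fires, +2 burnt)
Step 2: cell (2,3)='T' (+4 fires, +5 burnt)
Step 3: cell (2,3)='F' (+4 fires, +4 burnt)
  -> target ignites at step 3
Step 4: cell (2,3)='.' (+3 fires, +4 burnt)
Step 5: cell (2,3)='.' (+3 fires, +3 burnt)
Step 6: cell (2,3)='.' (+3 fires, +3 burnt)
Step 7: cell (2,3)='.' (+2 fires, +3 burnt)
Step 8: cell (2,3)='.' (+1 fires, +2 burnt)
Step 9: cell (2,3)='.' (+0 fires, +1 burnt)
  fire out at step 9

3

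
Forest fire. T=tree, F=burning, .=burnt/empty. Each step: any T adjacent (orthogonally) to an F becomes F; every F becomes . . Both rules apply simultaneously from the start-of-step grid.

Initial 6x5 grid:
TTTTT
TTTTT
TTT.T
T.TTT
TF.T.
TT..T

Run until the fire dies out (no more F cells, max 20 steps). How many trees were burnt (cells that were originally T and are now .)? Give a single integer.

Answer: 22

Derivation:
Step 1: +2 fires, +1 burnt (F count now 2)
Step 2: +2 fires, +2 burnt (F count now 2)
Step 3: +1 fires, +2 burnt (F count now 1)
Step 4: +2 fires, +1 burnt (F count now 2)
Step 5: +3 fires, +2 burnt (F count now 3)
Step 6: +3 fires, +3 burnt (F count now 3)
Step 7: +3 fires, +3 burnt (F count now 3)
Step 8: +4 fires, +3 burnt (F count now 4)
Step 9: +2 fires, +4 burnt (F count now 2)
Step 10: +0 fires, +2 burnt (F count now 0)
Fire out after step 10
Initially T: 23, now '.': 29
Total burnt (originally-T cells now '.'): 22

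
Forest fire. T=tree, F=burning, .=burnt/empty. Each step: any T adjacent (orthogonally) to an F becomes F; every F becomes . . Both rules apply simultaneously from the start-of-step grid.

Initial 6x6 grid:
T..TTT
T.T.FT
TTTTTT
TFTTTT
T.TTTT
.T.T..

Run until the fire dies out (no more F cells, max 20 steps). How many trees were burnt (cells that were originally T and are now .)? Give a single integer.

Answer: 24

Derivation:
Step 1: +6 fires, +2 burnt (F count now 6)
Step 2: +10 fires, +6 burnt (F count now 10)
Step 3: +5 fires, +10 burnt (F count now 5)
Step 4: +3 fires, +5 burnt (F count now 3)
Step 5: +0 fires, +3 burnt (F count now 0)
Fire out after step 5
Initially T: 25, now '.': 35
Total burnt (originally-T cells now '.'): 24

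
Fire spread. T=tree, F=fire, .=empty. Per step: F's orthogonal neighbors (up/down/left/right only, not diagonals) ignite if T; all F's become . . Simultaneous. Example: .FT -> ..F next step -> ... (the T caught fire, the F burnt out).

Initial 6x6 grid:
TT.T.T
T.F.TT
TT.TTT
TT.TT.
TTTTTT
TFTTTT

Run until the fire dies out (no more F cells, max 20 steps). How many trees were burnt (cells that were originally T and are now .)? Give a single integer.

Step 1: +3 fires, +2 burnt (F count now 3)
Step 2: +4 fires, +3 burnt (F count now 4)
Step 3: +4 fires, +4 burnt (F count now 4)
Step 4: +4 fires, +4 burnt (F count now 4)
Step 5: +4 fires, +4 burnt (F count now 4)
Step 6: +2 fires, +4 burnt (F count now 2)
Step 7: +3 fires, +2 burnt (F count now 3)
Step 8: +1 fires, +3 burnt (F count now 1)
Step 9: +1 fires, +1 burnt (F count now 1)
Step 10: +0 fires, +1 burnt (F count now 0)
Fire out after step 10
Initially T: 27, now '.': 35
Total burnt (originally-T cells now '.'): 26

Answer: 26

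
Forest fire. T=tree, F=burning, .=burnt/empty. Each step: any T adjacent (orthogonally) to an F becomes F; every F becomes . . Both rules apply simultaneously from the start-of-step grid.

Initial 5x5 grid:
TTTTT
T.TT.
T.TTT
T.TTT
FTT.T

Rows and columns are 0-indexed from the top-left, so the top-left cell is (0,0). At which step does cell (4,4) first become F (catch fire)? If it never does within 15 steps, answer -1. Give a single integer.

Step 1: cell (4,4)='T' (+2 fires, +1 burnt)
Step 2: cell (4,4)='T' (+2 fires, +2 burnt)
Step 3: cell (4,4)='T' (+2 fires, +2 burnt)
Step 4: cell (4,4)='T' (+3 fires, +2 burnt)
Step 5: cell (4,4)='T' (+4 fires, +3 burnt)
Step 6: cell (4,4)='F' (+4 fires, +4 burnt)
  -> target ignites at step 6
Step 7: cell (4,4)='.' (+1 fires, +4 burnt)
Step 8: cell (4,4)='.' (+1 fires, +1 burnt)
Step 9: cell (4,4)='.' (+0 fires, +1 burnt)
  fire out at step 9

6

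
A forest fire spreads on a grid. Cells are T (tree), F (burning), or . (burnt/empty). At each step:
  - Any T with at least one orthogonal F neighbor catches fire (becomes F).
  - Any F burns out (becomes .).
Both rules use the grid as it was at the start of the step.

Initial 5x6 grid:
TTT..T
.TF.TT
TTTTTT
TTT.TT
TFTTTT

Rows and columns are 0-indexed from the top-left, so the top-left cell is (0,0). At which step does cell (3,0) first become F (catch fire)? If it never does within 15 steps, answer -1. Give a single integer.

Step 1: cell (3,0)='T' (+6 fires, +2 burnt)
Step 2: cell (3,0)='F' (+6 fires, +6 burnt)
  -> target ignites at step 2
Step 3: cell (3,0)='.' (+4 fires, +6 burnt)
Step 4: cell (3,0)='.' (+4 fires, +4 burnt)
Step 5: cell (3,0)='.' (+2 fires, +4 burnt)
Step 6: cell (3,0)='.' (+1 fires, +2 burnt)
Step 7: cell (3,0)='.' (+0 fires, +1 burnt)
  fire out at step 7

2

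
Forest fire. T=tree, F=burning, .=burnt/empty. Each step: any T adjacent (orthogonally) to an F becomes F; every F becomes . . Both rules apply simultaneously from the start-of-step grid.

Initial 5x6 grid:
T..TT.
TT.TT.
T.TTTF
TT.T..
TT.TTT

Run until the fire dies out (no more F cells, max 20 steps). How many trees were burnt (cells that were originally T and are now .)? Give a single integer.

Answer: 11

Derivation:
Step 1: +1 fires, +1 burnt (F count now 1)
Step 2: +2 fires, +1 burnt (F count now 2)
Step 3: +4 fires, +2 burnt (F count now 4)
Step 4: +2 fires, +4 burnt (F count now 2)
Step 5: +1 fires, +2 burnt (F count now 1)
Step 6: +1 fires, +1 burnt (F count now 1)
Step 7: +0 fires, +1 burnt (F count now 0)
Fire out after step 7
Initially T: 19, now '.': 22
Total burnt (originally-T cells now '.'): 11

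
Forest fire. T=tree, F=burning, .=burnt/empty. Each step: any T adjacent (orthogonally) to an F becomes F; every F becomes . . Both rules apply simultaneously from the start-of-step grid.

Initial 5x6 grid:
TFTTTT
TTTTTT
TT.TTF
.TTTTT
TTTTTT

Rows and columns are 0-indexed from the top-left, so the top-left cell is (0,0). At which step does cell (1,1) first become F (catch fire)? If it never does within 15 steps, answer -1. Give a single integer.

Step 1: cell (1,1)='F' (+6 fires, +2 burnt)
  -> target ignites at step 1
Step 2: cell (1,1)='.' (+9 fires, +6 burnt)
Step 3: cell (1,1)='.' (+6 fires, +9 burnt)
Step 4: cell (1,1)='.' (+3 fires, +6 burnt)
Step 5: cell (1,1)='.' (+2 fires, +3 burnt)
Step 6: cell (1,1)='.' (+0 fires, +2 burnt)
  fire out at step 6

1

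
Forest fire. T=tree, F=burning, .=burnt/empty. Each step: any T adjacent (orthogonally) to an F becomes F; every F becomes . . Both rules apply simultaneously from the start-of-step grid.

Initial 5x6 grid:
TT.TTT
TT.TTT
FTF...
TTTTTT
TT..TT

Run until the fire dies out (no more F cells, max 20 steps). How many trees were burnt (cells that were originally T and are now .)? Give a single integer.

Answer: 15

Derivation:
Step 1: +4 fires, +2 burnt (F count now 4)
Step 2: +5 fires, +4 burnt (F count now 5)
Step 3: +3 fires, +5 burnt (F count now 3)
Step 4: +2 fires, +3 burnt (F count now 2)
Step 5: +1 fires, +2 burnt (F count now 1)
Step 6: +0 fires, +1 burnt (F count now 0)
Fire out after step 6
Initially T: 21, now '.': 24
Total burnt (originally-T cells now '.'): 15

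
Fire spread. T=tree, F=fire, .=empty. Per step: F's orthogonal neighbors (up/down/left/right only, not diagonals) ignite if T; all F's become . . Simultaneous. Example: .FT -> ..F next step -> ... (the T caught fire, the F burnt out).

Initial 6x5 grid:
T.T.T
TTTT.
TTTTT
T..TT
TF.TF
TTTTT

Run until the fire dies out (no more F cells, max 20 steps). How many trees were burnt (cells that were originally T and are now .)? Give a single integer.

Answer: 21

Derivation:
Step 1: +5 fires, +2 burnt (F count now 5)
Step 2: +6 fires, +5 burnt (F count now 6)
Step 3: +2 fires, +6 burnt (F count now 2)
Step 4: +4 fires, +2 burnt (F count now 4)
Step 5: +3 fires, +4 burnt (F count now 3)
Step 6: +1 fires, +3 burnt (F count now 1)
Step 7: +0 fires, +1 burnt (F count now 0)
Fire out after step 7
Initially T: 22, now '.': 29
Total burnt (originally-T cells now '.'): 21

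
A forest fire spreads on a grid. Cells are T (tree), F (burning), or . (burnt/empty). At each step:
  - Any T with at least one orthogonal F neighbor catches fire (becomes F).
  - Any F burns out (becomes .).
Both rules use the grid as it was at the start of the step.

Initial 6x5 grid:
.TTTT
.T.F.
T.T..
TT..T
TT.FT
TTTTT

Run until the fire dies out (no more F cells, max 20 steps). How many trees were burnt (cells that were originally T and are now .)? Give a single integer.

Answer: 17

Derivation:
Step 1: +3 fires, +2 burnt (F count now 3)
Step 2: +5 fires, +3 burnt (F count now 5)
Step 3: +2 fires, +5 burnt (F count now 2)
Step 4: +3 fires, +2 burnt (F count now 3)
Step 5: +2 fires, +3 burnt (F count now 2)
Step 6: +1 fires, +2 burnt (F count now 1)
Step 7: +1 fires, +1 burnt (F count now 1)
Step 8: +0 fires, +1 burnt (F count now 0)
Fire out after step 8
Initially T: 18, now '.': 29
Total burnt (originally-T cells now '.'): 17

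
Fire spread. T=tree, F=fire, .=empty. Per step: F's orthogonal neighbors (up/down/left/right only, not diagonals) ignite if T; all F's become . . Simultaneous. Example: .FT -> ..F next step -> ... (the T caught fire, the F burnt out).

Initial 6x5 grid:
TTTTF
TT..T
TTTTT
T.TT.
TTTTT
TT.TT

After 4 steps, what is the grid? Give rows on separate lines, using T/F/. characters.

Step 1: 2 trees catch fire, 1 burn out
  TTTF.
  TT..F
  TTTTT
  T.TT.
  TTTTT
  TT.TT
Step 2: 2 trees catch fire, 2 burn out
  TTF..
  TT...
  TTTTF
  T.TT.
  TTTTT
  TT.TT
Step 3: 2 trees catch fire, 2 burn out
  TF...
  TT...
  TTTF.
  T.TT.
  TTTTT
  TT.TT
Step 4: 4 trees catch fire, 2 burn out
  F....
  TF...
  TTF..
  T.TF.
  TTTTT
  TT.TT

F....
TF...
TTF..
T.TF.
TTTTT
TT.TT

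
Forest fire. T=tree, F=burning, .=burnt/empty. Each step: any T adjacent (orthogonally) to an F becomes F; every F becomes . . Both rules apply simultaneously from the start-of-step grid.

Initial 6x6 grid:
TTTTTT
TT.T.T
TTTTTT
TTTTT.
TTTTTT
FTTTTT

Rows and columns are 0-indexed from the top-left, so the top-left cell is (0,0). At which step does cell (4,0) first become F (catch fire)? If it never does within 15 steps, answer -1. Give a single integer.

Step 1: cell (4,0)='F' (+2 fires, +1 burnt)
  -> target ignites at step 1
Step 2: cell (4,0)='.' (+3 fires, +2 burnt)
Step 3: cell (4,0)='.' (+4 fires, +3 burnt)
Step 4: cell (4,0)='.' (+5 fires, +4 burnt)
Step 5: cell (4,0)='.' (+6 fires, +5 burnt)
Step 6: cell (4,0)='.' (+4 fires, +6 burnt)
Step 7: cell (4,0)='.' (+3 fires, +4 burnt)
Step 8: cell (4,0)='.' (+2 fires, +3 burnt)
Step 9: cell (4,0)='.' (+2 fires, +2 burnt)
Step 10: cell (4,0)='.' (+1 fires, +2 burnt)
Step 11: cell (4,0)='.' (+0 fires, +1 burnt)
  fire out at step 11

1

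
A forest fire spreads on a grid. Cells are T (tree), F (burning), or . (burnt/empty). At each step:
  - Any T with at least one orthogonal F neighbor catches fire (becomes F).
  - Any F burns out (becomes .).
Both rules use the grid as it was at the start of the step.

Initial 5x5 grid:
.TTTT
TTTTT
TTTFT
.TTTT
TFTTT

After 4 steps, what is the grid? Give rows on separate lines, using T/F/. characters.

Step 1: 7 trees catch fire, 2 burn out
  .TTTT
  TTTFT
  TTF.F
  .FTFT
  F.FTT
Step 2: 7 trees catch fire, 7 burn out
  .TTFT
  TTF.F
  TF...
  ..F.F
  ...FT
Step 3: 5 trees catch fire, 7 burn out
  .TF.F
  TF...
  F....
  .....
  ....F
Step 4: 2 trees catch fire, 5 burn out
  .F...
  F....
  .....
  .....
  .....

.F...
F....
.....
.....
.....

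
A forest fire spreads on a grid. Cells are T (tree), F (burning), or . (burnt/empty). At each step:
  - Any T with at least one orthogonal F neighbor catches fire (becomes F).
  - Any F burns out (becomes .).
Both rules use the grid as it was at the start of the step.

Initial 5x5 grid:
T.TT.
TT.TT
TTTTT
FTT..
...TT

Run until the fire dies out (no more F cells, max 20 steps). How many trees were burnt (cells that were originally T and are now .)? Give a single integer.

Answer: 14

Derivation:
Step 1: +2 fires, +1 burnt (F count now 2)
Step 2: +3 fires, +2 burnt (F count now 3)
Step 3: +3 fires, +3 burnt (F count now 3)
Step 4: +1 fires, +3 burnt (F count now 1)
Step 5: +2 fires, +1 burnt (F count now 2)
Step 6: +2 fires, +2 burnt (F count now 2)
Step 7: +1 fires, +2 burnt (F count now 1)
Step 8: +0 fires, +1 burnt (F count now 0)
Fire out after step 8
Initially T: 16, now '.': 23
Total burnt (originally-T cells now '.'): 14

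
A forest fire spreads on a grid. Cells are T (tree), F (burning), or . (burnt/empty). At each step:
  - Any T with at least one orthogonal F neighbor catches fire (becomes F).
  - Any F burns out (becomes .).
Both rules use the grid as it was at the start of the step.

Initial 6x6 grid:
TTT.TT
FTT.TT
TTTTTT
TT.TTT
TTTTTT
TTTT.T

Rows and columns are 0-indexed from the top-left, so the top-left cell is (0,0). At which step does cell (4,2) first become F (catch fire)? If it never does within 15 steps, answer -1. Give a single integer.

Step 1: cell (4,2)='T' (+3 fires, +1 burnt)
Step 2: cell (4,2)='T' (+4 fires, +3 burnt)
Step 3: cell (4,2)='T' (+4 fires, +4 burnt)
Step 4: cell (4,2)='T' (+3 fires, +4 burnt)
Step 5: cell (4,2)='F' (+4 fires, +3 burnt)
  -> target ignites at step 5
Step 6: cell (4,2)='.' (+5 fires, +4 burnt)
Step 7: cell (4,2)='.' (+5 fires, +5 burnt)
Step 8: cell (4,2)='.' (+2 fires, +5 burnt)
Step 9: cell (4,2)='.' (+1 fires, +2 burnt)
Step 10: cell (4,2)='.' (+0 fires, +1 burnt)
  fire out at step 10

5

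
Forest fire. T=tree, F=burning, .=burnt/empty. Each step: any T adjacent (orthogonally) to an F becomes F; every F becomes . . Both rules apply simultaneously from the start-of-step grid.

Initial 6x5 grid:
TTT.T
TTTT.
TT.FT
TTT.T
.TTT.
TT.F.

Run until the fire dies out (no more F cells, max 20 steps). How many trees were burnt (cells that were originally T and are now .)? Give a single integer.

Answer: 19

Derivation:
Step 1: +3 fires, +2 burnt (F count now 3)
Step 2: +3 fires, +3 burnt (F count now 3)
Step 3: +4 fires, +3 burnt (F count now 4)
Step 4: +5 fires, +4 burnt (F count now 5)
Step 5: +4 fires, +5 burnt (F count now 4)
Step 6: +0 fires, +4 burnt (F count now 0)
Fire out after step 6
Initially T: 20, now '.': 29
Total burnt (originally-T cells now '.'): 19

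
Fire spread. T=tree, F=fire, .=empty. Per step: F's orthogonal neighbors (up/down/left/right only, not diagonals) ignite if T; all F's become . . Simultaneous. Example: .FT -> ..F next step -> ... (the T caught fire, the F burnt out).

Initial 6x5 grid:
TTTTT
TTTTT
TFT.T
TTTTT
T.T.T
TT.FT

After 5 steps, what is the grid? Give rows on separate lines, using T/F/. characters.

Step 1: 5 trees catch fire, 2 burn out
  TTTTT
  TFTTT
  F.F.T
  TFTTT
  T.T.T
  TT..F
Step 2: 6 trees catch fire, 5 burn out
  TFTTT
  F.FTT
  ....T
  F.FTT
  T.T.F
  TT...
Step 3: 7 trees catch fire, 6 burn out
  F.FTT
  ...FT
  ....T
  ...FF
  F.F..
  TT...
Step 4: 4 trees catch fire, 7 burn out
  ...FT
  ....F
  ....F
  .....
  .....
  FT...
Step 5: 2 trees catch fire, 4 burn out
  ....F
  .....
  .....
  .....
  .....
  .F...

....F
.....
.....
.....
.....
.F...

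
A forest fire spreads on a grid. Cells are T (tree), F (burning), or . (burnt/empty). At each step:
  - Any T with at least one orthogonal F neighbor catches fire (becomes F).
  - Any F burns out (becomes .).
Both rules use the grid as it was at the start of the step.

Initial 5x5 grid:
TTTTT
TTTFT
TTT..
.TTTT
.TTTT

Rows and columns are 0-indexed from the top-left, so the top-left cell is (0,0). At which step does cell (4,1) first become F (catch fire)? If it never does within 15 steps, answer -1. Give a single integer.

Step 1: cell (4,1)='T' (+3 fires, +1 burnt)
Step 2: cell (4,1)='T' (+4 fires, +3 burnt)
Step 3: cell (4,1)='T' (+4 fires, +4 burnt)
Step 4: cell (4,1)='T' (+5 fires, +4 burnt)
Step 5: cell (4,1)='F' (+3 fires, +5 burnt)
  -> target ignites at step 5
Step 6: cell (4,1)='.' (+1 fires, +3 burnt)
Step 7: cell (4,1)='.' (+0 fires, +1 burnt)
  fire out at step 7

5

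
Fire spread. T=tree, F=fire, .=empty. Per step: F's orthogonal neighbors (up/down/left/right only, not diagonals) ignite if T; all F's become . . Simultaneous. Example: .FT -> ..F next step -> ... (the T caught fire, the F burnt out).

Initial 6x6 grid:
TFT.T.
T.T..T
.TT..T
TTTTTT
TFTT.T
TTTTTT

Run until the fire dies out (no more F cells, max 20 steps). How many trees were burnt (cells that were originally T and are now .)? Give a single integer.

Answer: 24

Derivation:
Step 1: +6 fires, +2 burnt (F count now 6)
Step 2: +8 fires, +6 burnt (F count now 8)
Step 3: +3 fires, +8 burnt (F count now 3)
Step 4: +2 fires, +3 burnt (F count now 2)
Step 5: +2 fires, +2 burnt (F count now 2)
Step 6: +2 fires, +2 burnt (F count now 2)
Step 7: +1 fires, +2 burnt (F count now 1)
Step 8: +0 fires, +1 burnt (F count now 0)
Fire out after step 8
Initially T: 25, now '.': 35
Total burnt (originally-T cells now '.'): 24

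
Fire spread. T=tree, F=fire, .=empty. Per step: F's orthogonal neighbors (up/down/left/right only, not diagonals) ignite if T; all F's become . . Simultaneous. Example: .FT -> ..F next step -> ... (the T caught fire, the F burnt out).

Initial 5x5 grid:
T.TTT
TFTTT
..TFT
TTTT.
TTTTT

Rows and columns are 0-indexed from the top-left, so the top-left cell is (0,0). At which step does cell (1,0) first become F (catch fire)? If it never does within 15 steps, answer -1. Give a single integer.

Step 1: cell (1,0)='F' (+6 fires, +2 burnt)
  -> target ignites at step 1
Step 2: cell (1,0)='.' (+6 fires, +6 burnt)
Step 3: cell (1,0)='.' (+4 fires, +6 burnt)
Step 4: cell (1,0)='.' (+2 fires, +4 burnt)
Step 5: cell (1,0)='.' (+1 fires, +2 burnt)
Step 6: cell (1,0)='.' (+0 fires, +1 burnt)
  fire out at step 6

1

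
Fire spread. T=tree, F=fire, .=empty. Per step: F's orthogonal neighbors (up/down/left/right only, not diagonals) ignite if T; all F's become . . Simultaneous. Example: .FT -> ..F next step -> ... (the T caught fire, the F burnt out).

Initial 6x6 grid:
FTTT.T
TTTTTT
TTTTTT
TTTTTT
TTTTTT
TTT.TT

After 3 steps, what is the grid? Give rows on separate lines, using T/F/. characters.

Step 1: 2 trees catch fire, 1 burn out
  .FTT.T
  FTTTTT
  TTTTTT
  TTTTTT
  TTTTTT
  TTT.TT
Step 2: 3 trees catch fire, 2 burn out
  ..FT.T
  .FTTTT
  FTTTTT
  TTTTTT
  TTTTTT
  TTT.TT
Step 3: 4 trees catch fire, 3 burn out
  ...F.T
  ..FTTT
  .FTTTT
  FTTTTT
  TTTTTT
  TTT.TT

...F.T
..FTTT
.FTTTT
FTTTTT
TTTTTT
TTT.TT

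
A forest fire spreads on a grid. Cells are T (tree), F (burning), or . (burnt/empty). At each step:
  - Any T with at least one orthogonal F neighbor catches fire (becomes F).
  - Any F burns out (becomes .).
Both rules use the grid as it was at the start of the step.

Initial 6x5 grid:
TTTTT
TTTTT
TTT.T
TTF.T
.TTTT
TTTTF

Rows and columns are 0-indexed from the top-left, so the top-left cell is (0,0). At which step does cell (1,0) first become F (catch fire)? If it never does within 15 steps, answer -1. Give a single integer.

Step 1: cell (1,0)='T' (+5 fires, +2 burnt)
Step 2: cell (1,0)='T' (+7 fires, +5 burnt)
Step 3: cell (1,0)='T' (+6 fires, +7 burnt)
Step 4: cell (1,0)='F' (+5 fires, +6 burnt)
  -> target ignites at step 4
Step 5: cell (1,0)='.' (+2 fires, +5 burnt)
Step 6: cell (1,0)='.' (+0 fires, +2 burnt)
  fire out at step 6

4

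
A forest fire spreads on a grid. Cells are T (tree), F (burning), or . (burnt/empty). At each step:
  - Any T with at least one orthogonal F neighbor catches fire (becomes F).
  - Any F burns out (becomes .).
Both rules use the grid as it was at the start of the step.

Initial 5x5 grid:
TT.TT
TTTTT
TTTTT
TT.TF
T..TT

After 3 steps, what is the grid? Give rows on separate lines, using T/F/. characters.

Step 1: 3 trees catch fire, 1 burn out
  TT.TT
  TTTTT
  TTTTF
  TT.F.
  T..TF
Step 2: 3 trees catch fire, 3 burn out
  TT.TT
  TTTTF
  TTTF.
  TT...
  T..F.
Step 3: 3 trees catch fire, 3 burn out
  TT.TF
  TTTF.
  TTF..
  TT...
  T....

TT.TF
TTTF.
TTF..
TT...
T....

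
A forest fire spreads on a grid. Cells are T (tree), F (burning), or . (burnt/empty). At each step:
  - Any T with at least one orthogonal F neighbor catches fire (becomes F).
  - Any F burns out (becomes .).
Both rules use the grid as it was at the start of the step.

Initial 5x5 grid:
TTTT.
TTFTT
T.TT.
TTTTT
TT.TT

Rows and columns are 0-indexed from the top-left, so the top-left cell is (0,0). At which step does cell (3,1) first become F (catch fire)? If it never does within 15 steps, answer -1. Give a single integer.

Step 1: cell (3,1)='T' (+4 fires, +1 burnt)
Step 2: cell (3,1)='T' (+6 fires, +4 burnt)
Step 3: cell (3,1)='F' (+4 fires, +6 burnt)
  -> target ignites at step 3
Step 4: cell (3,1)='.' (+4 fires, +4 burnt)
Step 5: cell (3,1)='.' (+2 fires, +4 burnt)
Step 6: cell (3,1)='.' (+0 fires, +2 burnt)
  fire out at step 6

3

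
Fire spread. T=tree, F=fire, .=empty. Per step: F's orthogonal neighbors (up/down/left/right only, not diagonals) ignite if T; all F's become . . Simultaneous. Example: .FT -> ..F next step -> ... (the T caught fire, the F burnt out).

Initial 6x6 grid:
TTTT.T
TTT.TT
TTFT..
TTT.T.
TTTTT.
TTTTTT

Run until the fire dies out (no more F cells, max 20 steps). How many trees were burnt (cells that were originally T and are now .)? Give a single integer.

Answer: 25

Derivation:
Step 1: +4 fires, +1 burnt (F count now 4)
Step 2: +5 fires, +4 burnt (F count now 5)
Step 3: +7 fires, +5 burnt (F count now 7)
Step 4: +5 fires, +7 burnt (F count now 5)
Step 5: +3 fires, +5 burnt (F count now 3)
Step 6: +1 fires, +3 burnt (F count now 1)
Step 7: +0 fires, +1 burnt (F count now 0)
Fire out after step 7
Initially T: 28, now '.': 33
Total burnt (originally-T cells now '.'): 25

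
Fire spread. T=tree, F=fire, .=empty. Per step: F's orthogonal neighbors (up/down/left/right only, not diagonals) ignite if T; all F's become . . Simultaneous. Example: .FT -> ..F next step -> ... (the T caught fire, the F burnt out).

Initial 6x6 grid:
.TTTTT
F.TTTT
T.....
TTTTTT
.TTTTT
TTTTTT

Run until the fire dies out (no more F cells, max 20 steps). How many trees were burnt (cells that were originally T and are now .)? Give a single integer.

Step 1: +1 fires, +1 burnt (F count now 1)
Step 2: +1 fires, +1 burnt (F count now 1)
Step 3: +1 fires, +1 burnt (F count now 1)
Step 4: +2 fires, +1 burnt (F count now 2)
Step 5: +3 fires, +2 burnt (F count now 3)
Step 6: +4 fires, +3 burnt (F count now 4)
Step 7: +3 fires, +4 burnt (F count now 3)
Step 8: +2 fires, +3 burnt (F count now 2)
Step 9: +1 fires, +2 burnt (F count now 1)
Step 10: +0 fires, +1 burnt (F count now 0)
Fire out after step 10
Initially T: 27, now '.': 27
Total burnt (originally-T cells now '.'): 18

Answer: 18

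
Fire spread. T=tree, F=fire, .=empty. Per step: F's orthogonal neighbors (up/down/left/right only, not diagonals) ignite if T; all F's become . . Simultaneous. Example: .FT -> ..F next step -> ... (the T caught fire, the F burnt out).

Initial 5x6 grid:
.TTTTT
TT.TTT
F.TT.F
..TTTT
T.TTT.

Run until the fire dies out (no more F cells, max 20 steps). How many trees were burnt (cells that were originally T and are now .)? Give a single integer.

Answer: 19

Derivation:
Step 1: +3 fires, +2 burnt (F count now 3)
Step 2: +4 fires, +3 burnt (F count now 4)
Step 3: +5 fires, +4 burnt (F count now 5)
Step 4: +5 fires, +5 burnt (F count now 5)
Step 5: +2 fires, +5 burnt (F count now 2)
Step 6: +0 fires, +2 burnt (F count now 0)
Fire out after step 6
Initially T: 20, now '.': 29
Total burnt (originally-T cells now '.'): 19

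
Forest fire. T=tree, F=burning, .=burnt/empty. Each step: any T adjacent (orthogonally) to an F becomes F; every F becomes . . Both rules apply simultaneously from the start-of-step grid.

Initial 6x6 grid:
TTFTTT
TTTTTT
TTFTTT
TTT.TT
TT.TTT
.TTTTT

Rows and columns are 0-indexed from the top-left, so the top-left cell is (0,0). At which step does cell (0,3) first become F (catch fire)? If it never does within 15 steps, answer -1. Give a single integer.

Step 1: cell (0,3)='F' (+6 fires, +2 burnt)
  -> target ignites at step 1
Step 2: cell (0,3)='.' (+7 fires, +6 burnt)
Step 3: cell (0,3)='.' (+7 fires, +7 burnt)
Step 4: cell (0,3)='.' (+5 fires, +7 burnt)
Step 5: cell (0,3)='.' (+4 fires, +5 burnt)
Step 6: cell (0,3)='.' (+2 fires, +4 burnt)
Step 7: cell (0,3)='.' (+0 fires, +2 burnt)
  fire out at step 7

1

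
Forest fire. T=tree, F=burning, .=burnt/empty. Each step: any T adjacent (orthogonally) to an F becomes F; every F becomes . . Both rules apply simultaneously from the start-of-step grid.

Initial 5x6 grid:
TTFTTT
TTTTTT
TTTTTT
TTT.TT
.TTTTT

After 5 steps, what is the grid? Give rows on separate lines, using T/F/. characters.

Step 1: 3 trees catch fire, 1 burn out
  TF.FTT
  TTFTTT
  TTTTTT
  TTT.TT
  .TTTTT
Step 2: 5 trees catch fire, 3 burn out
  F...FT
  TF.FTT
  TTFTTT
  TTT.TT
  .TTTTT
Step 3: 6 trees catch fire, 5 burn out
  .....F
  F...FT
  TF.FTT
  TTF.TT
  .TTTTT
Step 4: 5 trees catch fire, 6 burn out
  ......
  .....F
  F...FT
  TF..TT
  .TFTTT
Step 5: 5 trees catch fire, 5 burn out
  ......
  ......
  .....F
  F...FT
  .F.FTT

......
......
.....F
F...FT
.F.FTT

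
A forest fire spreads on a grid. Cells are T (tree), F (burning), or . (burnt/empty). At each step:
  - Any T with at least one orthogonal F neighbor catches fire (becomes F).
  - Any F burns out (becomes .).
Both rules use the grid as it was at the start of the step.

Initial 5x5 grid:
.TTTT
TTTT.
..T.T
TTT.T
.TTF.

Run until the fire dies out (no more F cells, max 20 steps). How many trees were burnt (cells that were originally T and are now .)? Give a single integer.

Answer: 14

Derivation:
Step 1: +1 fires, +1 burnt (F count now 1)
Step 2: +2 fires, +1 burnt (F count now 2)
Step 3: +2 fires, +2 burnt (F count now 2)
Step 4: +2 fires, +2 burnt (F count now 2)
Step 5: +3 fires, +2 burnt (F count now 3)
Step 6: +3 fires, +3 burnt (F count now 3)
Step 7: +1 fires, +3 burnt (F count now 1)
Step 8: +0 fires, +1 burnt (F count now 0)
Fire out after step 8
Initially T: 16, now '.': 23
Total burnt (originally-T cells now '.'): 14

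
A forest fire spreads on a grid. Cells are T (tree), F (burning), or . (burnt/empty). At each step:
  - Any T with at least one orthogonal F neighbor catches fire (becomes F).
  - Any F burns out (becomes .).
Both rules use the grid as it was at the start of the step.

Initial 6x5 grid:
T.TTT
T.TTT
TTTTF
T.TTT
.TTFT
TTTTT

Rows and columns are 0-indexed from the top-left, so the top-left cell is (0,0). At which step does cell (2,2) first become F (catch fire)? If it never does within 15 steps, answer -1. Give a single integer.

Step 1: cell (2,2)='T' (+7 fires, +2 burnt)
Step 2: cell (2,2)='F' (+7 fires, +7 burnt)
  -> target ignites at step 2
Step 3: cell (2,2)='.' (+4 fires, +7 burnt)
Step 4: cell (2,2)='.' (+3 fires, +4 burnt)
Step 5: cell (2,2)='.' (+2 fires, +3 burnt)
Step 6: cell (2,2)='.' (+1 fires, +2 burnt)
Step 7: cell (2,2)='.' (+0 fires, +1 burnt)
  fire out at step 7

2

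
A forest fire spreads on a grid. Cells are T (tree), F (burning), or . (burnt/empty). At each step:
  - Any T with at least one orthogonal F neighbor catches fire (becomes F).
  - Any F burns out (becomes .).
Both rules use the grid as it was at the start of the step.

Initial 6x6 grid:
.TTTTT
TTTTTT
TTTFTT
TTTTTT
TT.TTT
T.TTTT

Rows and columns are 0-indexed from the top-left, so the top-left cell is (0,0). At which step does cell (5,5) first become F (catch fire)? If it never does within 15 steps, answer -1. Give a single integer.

Step 1: cell (5,5)='T' (+4 fires, +1 burnt)
Step 2: cell (5,5)='T' (+8 fires, +4 burnt)
Step 3: cell (5,5)='T' (+9 fires, +8 burnt)
Step 4: cell (5,5)='T' (+8 fires, +9 burnt)
Step 5: cell (5,5)='F' (+2 fires, +8 burnt)
  -> target ignites at step 5
Step 6: cell (5,5)='.' (+1 fires, +2 burnt)
Step 7: cell (5,5)='.' (+0 fires, +1 burnt)
  fire out at step 7

5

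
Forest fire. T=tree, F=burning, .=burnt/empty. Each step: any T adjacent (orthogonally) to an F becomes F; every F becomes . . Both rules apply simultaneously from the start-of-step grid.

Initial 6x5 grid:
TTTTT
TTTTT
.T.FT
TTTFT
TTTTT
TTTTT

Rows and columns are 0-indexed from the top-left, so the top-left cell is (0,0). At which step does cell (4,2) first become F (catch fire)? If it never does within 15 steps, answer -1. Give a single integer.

Step 1: cell (4,2)='T' (+5 fires, +2 burnt)
Step 2: cell (4,2)='F' (+7 fires, +5 burnt)
  -> target ignites at step 2
Step 3: cell (4,2)='.' (+8 fires, +7 burnt)
Step 4: cell (4,2)='.' (+4 fires, +8 burnt)
Step 5: cell (4,2)='.' (+2 fires, +4 burnt)
Step 6: cell (4,2)='.' (+0 fires, +2 burnt)
  fire out at step 6

2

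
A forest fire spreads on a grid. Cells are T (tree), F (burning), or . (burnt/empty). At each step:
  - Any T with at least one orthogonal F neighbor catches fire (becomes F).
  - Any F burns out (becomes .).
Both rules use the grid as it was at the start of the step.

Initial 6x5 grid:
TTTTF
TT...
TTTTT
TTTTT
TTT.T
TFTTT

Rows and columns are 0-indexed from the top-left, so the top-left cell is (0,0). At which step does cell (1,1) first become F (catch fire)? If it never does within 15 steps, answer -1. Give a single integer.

Step 1: cell (1,1)='T' (+4 fires, +2 burnt)
Step 2: cell (1,1)='T' (+5 fires, +4 burnt)
Step 3: cell (1,1)='T' (+5 fires, +5 burnt)
Step 4: cell (1,1)='F' (+6 fires, +5 burnt)
  -> target ignites at step 4
Step 5: cell (1,1)='.' (+3 fires, +6 burnt)
Step 6: cell (1,1)='.' (+1 fires, +3 burnt)
Step 7: cell (1,1)='.' (+0 fires, +1 burnt)
  fire out at step 7

4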